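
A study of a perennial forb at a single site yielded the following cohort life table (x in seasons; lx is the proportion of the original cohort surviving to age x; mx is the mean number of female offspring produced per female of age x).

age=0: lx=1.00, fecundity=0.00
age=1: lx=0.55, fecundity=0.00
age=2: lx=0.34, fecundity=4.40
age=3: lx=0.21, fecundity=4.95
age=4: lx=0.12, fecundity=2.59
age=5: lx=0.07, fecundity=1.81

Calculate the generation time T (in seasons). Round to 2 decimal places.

lx·mx: 0, 0, 1.496, 1.0395, 0.3108, 0.1267 → R0 = 2.973
x·lx·mx: 0, 0, 2.992, 3.1185, 1.2432, 0.6335 → Σ = 7.9872
T = 7.9872 / 2.973 = 2.686579… → 2.69

2.69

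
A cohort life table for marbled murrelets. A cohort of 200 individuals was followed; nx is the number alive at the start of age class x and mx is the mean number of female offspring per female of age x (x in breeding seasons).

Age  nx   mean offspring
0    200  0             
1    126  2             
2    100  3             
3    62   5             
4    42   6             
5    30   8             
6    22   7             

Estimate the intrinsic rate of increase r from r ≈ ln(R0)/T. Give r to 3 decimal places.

lx = nx/n0 = nx/200: 1, 0.63, 0.5, 0.31, 0.21, 0.15, 0.11
R0 = Σ lx·mx = 0 + 1.26 + 1.5 + 1.55 + 1.26 + 1.2 + 0.77 = 7.54
Σ x·lx·mx = 24.57; T = 24.57/7.54 = 3.25862…
r ≈ ln(R0)/T = ln(7.54)/3.25862… = 0.61996… → 0.620

0.620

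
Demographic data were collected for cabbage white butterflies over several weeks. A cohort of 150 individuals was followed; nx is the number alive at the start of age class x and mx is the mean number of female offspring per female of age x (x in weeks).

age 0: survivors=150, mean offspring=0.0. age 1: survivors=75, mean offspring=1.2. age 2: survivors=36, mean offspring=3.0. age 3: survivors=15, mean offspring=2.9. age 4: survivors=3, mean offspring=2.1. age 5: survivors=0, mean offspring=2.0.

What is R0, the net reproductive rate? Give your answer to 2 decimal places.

lx = nx/n0 = nx/150: 1, 0.5, 0.24, 0.1, 0.02, 0
lx·mx by age: 0, 0.6, 0.72, 0.29, 0.042, 0
R0 = Σ lx·mx = 1.652 → 1.65

1.65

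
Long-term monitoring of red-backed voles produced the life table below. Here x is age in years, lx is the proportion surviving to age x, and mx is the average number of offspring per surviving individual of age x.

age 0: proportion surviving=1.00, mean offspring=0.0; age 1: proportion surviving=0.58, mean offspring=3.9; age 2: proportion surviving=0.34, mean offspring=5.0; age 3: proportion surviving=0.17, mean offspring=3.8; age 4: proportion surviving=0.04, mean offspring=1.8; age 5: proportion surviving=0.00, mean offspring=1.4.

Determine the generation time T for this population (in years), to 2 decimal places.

1.69

lx·mx: 0, 2.262, 1.7, 0.646, 0.072, 0 → R0 = 4.68
x·lx·mx: 0, 2.262, 3.4, 1.938, 0.288, 0 → Σ = 7.888
T = 7.888 / 4.68 = 1.68547… → 1.69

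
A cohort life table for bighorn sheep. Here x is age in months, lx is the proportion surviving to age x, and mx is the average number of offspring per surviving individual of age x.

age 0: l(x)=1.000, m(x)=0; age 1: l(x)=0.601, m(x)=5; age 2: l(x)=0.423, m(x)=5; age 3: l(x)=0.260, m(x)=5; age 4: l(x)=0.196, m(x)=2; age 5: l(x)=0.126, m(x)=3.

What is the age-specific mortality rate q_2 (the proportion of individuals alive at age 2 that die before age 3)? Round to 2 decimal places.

0.39

q_2 = (l_2 − l_3) / l_2 = (0.423 − 0.26) / 0.423
     = 0.163 / 0.423 = 0.385343… → 0.39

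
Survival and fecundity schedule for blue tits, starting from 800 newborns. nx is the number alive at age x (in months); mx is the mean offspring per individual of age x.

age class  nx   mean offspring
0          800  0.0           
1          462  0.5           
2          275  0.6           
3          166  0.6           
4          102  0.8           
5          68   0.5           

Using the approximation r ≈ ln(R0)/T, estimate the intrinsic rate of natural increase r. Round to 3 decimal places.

-0.121

lx = nx/n0 = nx/800: 1, 0.5775, 0.34375, 0.2075, 0.1275, 0.085
R0 = Σ lx·mx = 0 + 0.28875 + 0.20625… + 0.1245 + 0.102 + 0.0425 = 0.764
Σ x·lx·mx = 1.69525; T = 1.69525/0.764 = 2.21891…
r ≈ ln(R0)/T = ln(0.764)/2.21891… = -0.12131… → -0.121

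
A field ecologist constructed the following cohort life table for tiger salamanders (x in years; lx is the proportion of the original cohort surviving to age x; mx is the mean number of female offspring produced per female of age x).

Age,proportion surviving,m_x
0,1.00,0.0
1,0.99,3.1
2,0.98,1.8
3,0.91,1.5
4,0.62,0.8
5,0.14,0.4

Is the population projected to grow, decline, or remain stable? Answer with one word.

growing

R0 = Σ lx·mx = 0 + 3.069 + 1.764 + 1.365 + 0.496 + 0.056 = 6.75
R0 > 1, so the population is growing.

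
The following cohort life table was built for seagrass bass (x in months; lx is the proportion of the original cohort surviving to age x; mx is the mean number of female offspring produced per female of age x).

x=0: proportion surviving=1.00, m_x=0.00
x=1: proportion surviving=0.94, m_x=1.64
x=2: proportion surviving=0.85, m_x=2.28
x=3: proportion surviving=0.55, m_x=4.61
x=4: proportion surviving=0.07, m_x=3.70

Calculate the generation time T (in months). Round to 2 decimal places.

lx·mx: 0, 1.5416, 1.938, 2.5355, 0.259 → R0 = 6.2741
x·lx·mx: 0, 1.5416, 3.876, 7.6065, 1.036 → Σ = 14.0601
T = 14.0601 / 6.2741 = 2.240975… → 2.24

2.24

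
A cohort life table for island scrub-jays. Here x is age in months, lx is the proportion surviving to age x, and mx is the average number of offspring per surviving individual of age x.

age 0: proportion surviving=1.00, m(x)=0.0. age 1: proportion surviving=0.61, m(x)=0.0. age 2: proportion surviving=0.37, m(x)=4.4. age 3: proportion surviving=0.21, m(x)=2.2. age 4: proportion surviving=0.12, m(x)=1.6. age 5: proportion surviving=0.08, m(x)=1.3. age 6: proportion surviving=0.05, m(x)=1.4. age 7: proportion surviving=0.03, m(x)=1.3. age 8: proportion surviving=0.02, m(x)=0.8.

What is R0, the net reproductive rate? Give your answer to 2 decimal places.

2.51

lx·mx by age: 0, 0, 1.628, 0.462, 0.192, 0.104, 0.07, 0.039, 0.016
R0 = Σ lx·mx = 2.511 → 2.51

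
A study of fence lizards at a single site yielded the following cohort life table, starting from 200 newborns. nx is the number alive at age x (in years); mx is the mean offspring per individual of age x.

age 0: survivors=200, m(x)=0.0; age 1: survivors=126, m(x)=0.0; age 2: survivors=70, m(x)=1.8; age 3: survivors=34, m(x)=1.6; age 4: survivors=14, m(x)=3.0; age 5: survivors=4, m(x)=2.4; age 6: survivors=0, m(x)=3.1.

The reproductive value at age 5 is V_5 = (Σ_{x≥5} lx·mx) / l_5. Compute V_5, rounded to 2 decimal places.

2.40

lx = nx/n0 = nx/200: 1, 0.63, 0.35, 0.17, 0.07, 0.02, 0
lx·mx for x ≥ 5: 0.048, 0 → sum = 0.048
V_5 = 0.048 / l_5 = 0.048 / 0.02 = 2.4 → 2.40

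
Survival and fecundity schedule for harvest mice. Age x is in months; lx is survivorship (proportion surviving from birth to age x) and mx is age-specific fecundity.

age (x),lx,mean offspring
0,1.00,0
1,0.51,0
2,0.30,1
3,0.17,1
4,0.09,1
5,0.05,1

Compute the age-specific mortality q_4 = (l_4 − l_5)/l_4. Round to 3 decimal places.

q_4 = (l_4 − l_5) / l_4 = (0.09 − 0.05) / 0.09
     = 0.04 / 0.09 = 0.444444… → 0.444

0.444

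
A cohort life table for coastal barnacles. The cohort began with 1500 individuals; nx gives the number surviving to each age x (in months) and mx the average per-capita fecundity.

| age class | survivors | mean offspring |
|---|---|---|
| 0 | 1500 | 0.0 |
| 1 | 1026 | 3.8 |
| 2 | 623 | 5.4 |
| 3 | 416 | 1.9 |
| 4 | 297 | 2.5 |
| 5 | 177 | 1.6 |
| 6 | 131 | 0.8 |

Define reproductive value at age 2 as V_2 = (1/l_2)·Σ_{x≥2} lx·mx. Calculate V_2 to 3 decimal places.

lx = nx/n0 = nx/1500: 1, 0.684, 0.41533…, 0.27733…, 0.198, 0.118, 0.08733…
lx·mx for x ≥ 2: 2.2428…, 0.526933…, 0.495, 0.1888, 0.069867… → sum = 3.5234…
V_2 = 3.5234… / l_2 = 3.5234… / 0.415333… = 8.483307… → 8.483

8.483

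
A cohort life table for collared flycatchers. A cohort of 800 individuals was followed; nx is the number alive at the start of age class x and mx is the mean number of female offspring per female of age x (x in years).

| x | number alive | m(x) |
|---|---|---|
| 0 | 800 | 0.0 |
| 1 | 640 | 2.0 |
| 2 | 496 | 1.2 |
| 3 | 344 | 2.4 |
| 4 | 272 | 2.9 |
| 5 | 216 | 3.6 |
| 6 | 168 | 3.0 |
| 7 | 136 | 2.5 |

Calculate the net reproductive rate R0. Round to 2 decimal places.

6.39

lx = nx/n0 = nx/800: 1, 0.8, 0.62, 0.43, 0.34, 0.27, 0.21, 0.17
lx·mx by age: 0, 1.6, 0.744, 1.032, 0.986, 0.972, 0.63, 0.425
R0 = Σ lx·mx = 6.389 → 6.39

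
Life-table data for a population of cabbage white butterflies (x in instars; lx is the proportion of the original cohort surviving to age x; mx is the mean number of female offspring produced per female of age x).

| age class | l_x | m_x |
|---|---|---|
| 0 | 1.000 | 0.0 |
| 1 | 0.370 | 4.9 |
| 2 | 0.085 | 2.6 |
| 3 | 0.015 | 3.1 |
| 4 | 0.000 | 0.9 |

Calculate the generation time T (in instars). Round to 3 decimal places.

1.151

lx·mx: 0, 1.813, 0.221, 0.0465, 0 → R0 = 2.0805
x·lx·mx: 0, 1.813, 0.442, 0.1395, 0 → Σ = 2.3945
T = 2.3945 / 2.0805 = 1.150925… → 1.151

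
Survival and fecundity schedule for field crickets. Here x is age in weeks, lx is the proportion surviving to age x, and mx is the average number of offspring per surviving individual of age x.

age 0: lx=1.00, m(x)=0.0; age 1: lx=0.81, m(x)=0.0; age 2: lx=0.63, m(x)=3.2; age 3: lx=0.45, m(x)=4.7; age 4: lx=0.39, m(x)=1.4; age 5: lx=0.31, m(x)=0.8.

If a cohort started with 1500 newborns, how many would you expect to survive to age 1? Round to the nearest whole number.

1215

Expected survivors = N0 · l_1 = 1500 × 0.81 = 1215 → 1215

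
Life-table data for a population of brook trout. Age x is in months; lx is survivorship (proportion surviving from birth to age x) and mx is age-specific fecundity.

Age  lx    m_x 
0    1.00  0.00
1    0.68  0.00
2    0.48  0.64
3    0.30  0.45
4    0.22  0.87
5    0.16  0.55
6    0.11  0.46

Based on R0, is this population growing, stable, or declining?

R0 = Σ lx·mx = 0 + 0 + 0.3072 + 0.135 + 0.1914 + 0.088 + 0.0506 = 0.7722
R0 < 1, so the population is declining.

declining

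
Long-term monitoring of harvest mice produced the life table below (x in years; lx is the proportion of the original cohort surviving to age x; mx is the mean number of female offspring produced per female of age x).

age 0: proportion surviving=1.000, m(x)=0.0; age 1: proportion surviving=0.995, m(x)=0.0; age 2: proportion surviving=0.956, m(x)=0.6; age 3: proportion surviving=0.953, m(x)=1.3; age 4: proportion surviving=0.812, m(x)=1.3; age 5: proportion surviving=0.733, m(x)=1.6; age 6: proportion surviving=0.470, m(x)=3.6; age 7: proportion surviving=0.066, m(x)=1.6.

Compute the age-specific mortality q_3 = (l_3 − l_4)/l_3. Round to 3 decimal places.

0.148

q_3 = (l_3 − l_4) / l_3 = (0.953 − 0.812) / 0.953
     = 0.141 / 0.953 = 0.147954… → 0.148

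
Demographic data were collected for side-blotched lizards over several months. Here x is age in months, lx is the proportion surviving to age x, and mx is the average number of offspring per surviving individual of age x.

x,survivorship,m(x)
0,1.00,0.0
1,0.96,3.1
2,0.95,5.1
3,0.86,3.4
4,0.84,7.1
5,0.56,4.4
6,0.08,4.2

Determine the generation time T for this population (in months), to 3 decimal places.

lx·mx: 0, 2.976, 4.845, 2.924, 5.964, 2.464, 0.336 → R0 = 19.509
x·lx·mx: 0, 2.976, 9.69, 8.772, 23.856, 12.32, 2.016 → Σ = 59.63
T = 59.63 / 19.509 = 3.056538… → 3.057

3.057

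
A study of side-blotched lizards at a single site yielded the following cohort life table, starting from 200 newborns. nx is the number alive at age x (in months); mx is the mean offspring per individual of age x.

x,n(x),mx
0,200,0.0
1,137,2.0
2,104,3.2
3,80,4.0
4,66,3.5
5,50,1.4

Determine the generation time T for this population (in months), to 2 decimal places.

lx = nx/n0 = nx/200: 1, 0.685, 0.52, 0.4, 0.33, 0.25
lx·mx: 0, 1.37, 1.664, 1.6, 1.155, 0.35 → R0 = 6.139
x·lx·mx: 0, 1.37, 3.328, 4.8, 4.62, 1.75 → Σ = 15.868
T = 15.868 / 6.139 = 2.584786… → 2.58

2.58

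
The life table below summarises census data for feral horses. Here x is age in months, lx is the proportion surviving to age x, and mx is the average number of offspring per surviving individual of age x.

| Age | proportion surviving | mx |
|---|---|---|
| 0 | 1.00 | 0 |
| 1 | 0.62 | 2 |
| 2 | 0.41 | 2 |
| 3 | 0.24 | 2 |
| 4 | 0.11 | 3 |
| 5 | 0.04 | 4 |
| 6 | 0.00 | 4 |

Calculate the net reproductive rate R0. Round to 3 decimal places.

lx·mx by age: 0, 1.24, 0.82, 0.48, 0.33, 0.16, 0
R0 = Σ lx·mx = 3.03 → 3.030

3.030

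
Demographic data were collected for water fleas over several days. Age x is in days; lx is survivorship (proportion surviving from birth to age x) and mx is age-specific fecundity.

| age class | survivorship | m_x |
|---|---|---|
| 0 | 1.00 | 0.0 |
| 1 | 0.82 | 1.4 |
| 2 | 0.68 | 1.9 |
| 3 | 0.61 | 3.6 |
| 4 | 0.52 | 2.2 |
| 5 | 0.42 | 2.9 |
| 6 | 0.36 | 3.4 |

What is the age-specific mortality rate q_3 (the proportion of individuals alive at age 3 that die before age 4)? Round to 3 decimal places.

q_3 = (l_3 − l_4) / l_3 = (0.61 − 0.52) / 0.61
     = 0.09 / 0.61 = 0.147541… → 0.148

0.148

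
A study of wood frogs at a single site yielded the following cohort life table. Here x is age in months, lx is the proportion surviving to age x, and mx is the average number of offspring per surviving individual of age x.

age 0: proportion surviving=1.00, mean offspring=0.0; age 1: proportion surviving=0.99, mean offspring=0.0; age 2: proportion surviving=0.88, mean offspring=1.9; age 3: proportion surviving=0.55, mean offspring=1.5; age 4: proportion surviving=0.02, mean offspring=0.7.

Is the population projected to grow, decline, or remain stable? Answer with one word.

R0 = Σ lx·mx = 0 + 0 + 1.672 + 0.825 + 0.014 = 2.511
R0 > 1, so the population is growing.

growing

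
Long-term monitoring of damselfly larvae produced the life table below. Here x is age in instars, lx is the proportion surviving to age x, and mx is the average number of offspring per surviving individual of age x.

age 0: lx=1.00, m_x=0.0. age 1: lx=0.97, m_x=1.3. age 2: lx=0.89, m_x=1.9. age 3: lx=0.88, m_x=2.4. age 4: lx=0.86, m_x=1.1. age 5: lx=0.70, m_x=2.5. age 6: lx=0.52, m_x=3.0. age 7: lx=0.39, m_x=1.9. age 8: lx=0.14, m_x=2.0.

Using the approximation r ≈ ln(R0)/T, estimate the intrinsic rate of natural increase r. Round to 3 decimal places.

R0 = Σ lx·mx = 0 + 1.261 + 1.691 + 2.112 + 0.946 + 1.75 + 1.56 + 0.741 + 0.28 = 10.341
Σ x·lx·mx = 40.3; T = 40.3/10.341 = 3.89711…
r ≈ ln(R0)/T = ln(10.341)/3.89711… = 0.59945… → 0.599

0.599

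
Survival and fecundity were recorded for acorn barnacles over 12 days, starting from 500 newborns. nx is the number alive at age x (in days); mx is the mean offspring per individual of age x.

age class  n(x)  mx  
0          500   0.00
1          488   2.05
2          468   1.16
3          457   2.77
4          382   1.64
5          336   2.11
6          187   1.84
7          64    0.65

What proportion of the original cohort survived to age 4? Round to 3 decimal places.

0.764

l_4 = n_4/n_0 = 382/500 = 0.764 → 0.764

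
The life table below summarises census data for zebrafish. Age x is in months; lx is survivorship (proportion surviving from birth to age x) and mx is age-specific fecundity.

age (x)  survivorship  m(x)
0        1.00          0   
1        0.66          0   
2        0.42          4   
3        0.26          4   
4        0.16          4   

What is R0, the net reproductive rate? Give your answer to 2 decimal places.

lx·mx by age: 0, 0, 1.68, 1.04, 0.64
R0 = Σ lx·mx = 3.36 → 3.36

3.36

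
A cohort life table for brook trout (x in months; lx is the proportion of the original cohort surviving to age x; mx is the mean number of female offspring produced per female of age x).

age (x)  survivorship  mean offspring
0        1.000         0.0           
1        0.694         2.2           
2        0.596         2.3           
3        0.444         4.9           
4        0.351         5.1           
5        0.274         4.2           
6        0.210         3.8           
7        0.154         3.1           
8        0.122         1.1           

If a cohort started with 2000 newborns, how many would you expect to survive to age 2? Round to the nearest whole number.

1192

Expected survivors = N0 · l_2 = 2000 × 0.596 = 1192 → 1192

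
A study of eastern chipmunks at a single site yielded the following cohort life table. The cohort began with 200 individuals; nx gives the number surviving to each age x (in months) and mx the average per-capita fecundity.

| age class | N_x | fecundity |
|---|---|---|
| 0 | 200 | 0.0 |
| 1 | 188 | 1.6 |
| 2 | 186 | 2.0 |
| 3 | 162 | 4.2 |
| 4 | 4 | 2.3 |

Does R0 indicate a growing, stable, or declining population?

lx = nx/n0 = nx/200: 1, 0.94, 0.93, 0.81, 0.02
R0 = Σ lx·mx = 0 + 1.504 + 1.86 + 3.402 + 0.046 = 6.812
R0 > 1, so the population is growing.

growing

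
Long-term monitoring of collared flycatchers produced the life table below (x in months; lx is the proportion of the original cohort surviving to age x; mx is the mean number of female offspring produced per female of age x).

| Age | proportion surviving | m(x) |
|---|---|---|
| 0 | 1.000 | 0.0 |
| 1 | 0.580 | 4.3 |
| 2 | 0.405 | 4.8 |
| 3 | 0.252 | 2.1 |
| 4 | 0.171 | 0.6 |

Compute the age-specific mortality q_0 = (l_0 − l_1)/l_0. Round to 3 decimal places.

0.420

q_0 = (l_0 − l_1) / l_0 = (1 − 0.58) / 1
     = 0.42 / 1 = 0.42 → 0.420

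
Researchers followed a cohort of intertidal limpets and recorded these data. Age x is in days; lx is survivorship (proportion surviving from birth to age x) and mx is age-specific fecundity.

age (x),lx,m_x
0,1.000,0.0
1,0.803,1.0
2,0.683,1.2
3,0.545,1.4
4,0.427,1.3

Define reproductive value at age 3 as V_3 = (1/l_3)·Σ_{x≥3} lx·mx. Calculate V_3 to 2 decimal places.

2.42

lx·mx for x ≥ 3: 0.763, 0.5551 → sum = 1.3181
V_3 = 1.3181 / l_3 = 1.3181 / 0.545 = 2.418532… → 2.42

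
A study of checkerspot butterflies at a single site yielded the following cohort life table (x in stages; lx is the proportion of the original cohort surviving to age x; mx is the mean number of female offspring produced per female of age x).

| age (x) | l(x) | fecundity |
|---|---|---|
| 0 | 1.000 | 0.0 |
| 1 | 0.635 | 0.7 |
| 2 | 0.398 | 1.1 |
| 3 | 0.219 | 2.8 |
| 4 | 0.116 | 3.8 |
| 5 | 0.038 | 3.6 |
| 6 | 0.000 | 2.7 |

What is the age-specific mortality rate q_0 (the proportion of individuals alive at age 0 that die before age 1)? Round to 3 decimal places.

q_0 = (l_0 − l_1) / l_0 = (1 − 0.635) / 1
     = 0.365 / 1 = 0.365 → 0.365

0.365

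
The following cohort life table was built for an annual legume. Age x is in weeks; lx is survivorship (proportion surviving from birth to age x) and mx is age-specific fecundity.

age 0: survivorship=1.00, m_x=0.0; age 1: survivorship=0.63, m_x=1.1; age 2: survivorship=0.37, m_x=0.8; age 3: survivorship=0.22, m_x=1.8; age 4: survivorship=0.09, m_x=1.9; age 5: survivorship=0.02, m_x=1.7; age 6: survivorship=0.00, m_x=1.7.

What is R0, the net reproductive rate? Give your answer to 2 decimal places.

1.59

lx·mx by age: 0, 0.693, 0.296, 0.396, 0.171, 0.034, 0
R0 = Σ lx·mx = 1.59 → 1.59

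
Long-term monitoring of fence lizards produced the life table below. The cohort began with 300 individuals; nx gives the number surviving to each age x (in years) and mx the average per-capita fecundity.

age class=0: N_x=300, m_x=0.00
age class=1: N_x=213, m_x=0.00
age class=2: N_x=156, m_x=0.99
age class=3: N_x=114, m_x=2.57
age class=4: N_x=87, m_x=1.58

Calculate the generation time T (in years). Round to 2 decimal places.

lx = nx/n0 = nx/300: 1, 0.71, 0.52, 0.38, 0.29
lx·mx: 0, 0, 0.5148, 0.9766, 0.4582 → R0 = 1.9496
x·lx·mx: 0, 0, 1.0296, 2.9298, 1.8328 → Σ = 5.7922
T = 5.7922 / 1.9496 = 2.970968… → 2.97

2.97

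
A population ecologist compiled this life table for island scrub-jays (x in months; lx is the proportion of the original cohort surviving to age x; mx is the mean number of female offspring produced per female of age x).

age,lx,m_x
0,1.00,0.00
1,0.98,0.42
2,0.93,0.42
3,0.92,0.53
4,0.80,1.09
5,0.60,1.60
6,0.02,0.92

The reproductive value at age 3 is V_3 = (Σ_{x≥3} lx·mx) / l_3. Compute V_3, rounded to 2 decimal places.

2.54

lx·mx for x ≥ 3: 0.4876, 0.872, 0.96, 0.0184 → sum = 2.338
V_3 = 2.338 / l_3 = 2.338 / 0.92 = 2.541304… → 2.54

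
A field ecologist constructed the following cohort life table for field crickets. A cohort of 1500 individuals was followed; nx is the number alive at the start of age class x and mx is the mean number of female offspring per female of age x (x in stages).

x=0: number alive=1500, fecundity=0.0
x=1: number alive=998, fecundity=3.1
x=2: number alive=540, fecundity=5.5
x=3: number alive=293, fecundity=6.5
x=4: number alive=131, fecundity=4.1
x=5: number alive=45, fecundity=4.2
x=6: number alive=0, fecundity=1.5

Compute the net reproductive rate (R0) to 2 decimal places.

5.80

lx = nx/n0 = nx/1500: 1, 0.66533…, 0.36, 0.19533…, 0.08733…, 0.03, 0
lx·mx by age: 0, 2.062533…, 1.98, 1.269667…, 0.358067…, 0.126, 0
R0 = Σ lx·mx = 5.796267… → 5.80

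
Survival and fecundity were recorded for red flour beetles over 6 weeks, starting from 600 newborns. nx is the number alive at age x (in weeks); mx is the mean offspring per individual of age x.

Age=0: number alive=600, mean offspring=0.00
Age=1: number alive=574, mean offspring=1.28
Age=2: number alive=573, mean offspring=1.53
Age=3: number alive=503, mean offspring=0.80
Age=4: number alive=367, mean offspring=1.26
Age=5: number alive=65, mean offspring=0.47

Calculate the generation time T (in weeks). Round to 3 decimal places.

lx = nx/n0 = nx/600: 1, 0.95667…, 0.955, 0.83833…, 0.61167…, 0.10833…
lx·mx: 0, 1.224533…, 1.46115, 0.670667…, 0.7707…, 0.050917… → R0 = 4.177967…
x·lx·mx: 0, 1.224533…, 2.9223, 2.012…, 3.0828…, 0.254583… → Σ = 9.496217…
T = 9.496217… / 4.177967… = 2.272928… → 2.273

2.273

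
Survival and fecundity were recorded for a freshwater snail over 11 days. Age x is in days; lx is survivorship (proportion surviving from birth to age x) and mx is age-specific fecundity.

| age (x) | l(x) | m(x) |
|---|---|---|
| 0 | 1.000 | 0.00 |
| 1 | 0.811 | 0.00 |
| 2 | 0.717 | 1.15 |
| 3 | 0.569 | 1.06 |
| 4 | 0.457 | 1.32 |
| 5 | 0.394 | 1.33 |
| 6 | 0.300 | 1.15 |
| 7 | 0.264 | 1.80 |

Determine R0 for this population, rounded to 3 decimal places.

lx·mx by age: 0, 0, 0.82455, 0.60314, 0.60324, 0.52402, 0.345, 0.4752
R0 = Σ lx·mx = 3.37515 → 3.375

3.375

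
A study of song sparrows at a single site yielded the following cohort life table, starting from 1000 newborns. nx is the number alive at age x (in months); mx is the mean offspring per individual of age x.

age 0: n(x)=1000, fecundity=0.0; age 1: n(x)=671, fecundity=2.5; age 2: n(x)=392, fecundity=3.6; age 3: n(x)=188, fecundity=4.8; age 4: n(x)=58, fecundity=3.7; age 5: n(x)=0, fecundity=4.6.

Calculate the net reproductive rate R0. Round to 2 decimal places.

4.21

lx = nx/n0 = nx/1000: 1, 0.671, 0.392, 0.188, 0.058, 0
lx·mx by age: 0, 1.6775, 1.4112, 0.9024, 0.2146, 0
R0 = Σ lx·mx = 4.2057 → 4.21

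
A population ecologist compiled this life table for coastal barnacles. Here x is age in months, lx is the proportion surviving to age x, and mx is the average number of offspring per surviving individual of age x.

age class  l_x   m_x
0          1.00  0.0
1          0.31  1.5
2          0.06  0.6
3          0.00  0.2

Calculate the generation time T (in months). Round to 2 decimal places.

lx·mx: 0, 0.465, 0.036, 0 → R0 = 0.501
x·lx·mx: 0, 0.465, 0.072, 0 → Σ = 0.537
T = 0.537 / 0.501 = 1.071856… → 1.07

1.07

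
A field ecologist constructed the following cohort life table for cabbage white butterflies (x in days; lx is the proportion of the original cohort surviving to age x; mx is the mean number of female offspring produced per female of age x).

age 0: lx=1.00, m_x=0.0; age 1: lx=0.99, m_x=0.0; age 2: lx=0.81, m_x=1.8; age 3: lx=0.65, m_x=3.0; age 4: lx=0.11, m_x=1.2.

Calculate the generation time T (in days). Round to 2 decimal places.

2.63

lx·mx: 0, 0, 1.458, 1.95, 0.132 → R0 = 3.54
x·lx·mx: 0, 0, 2.916, 5.85, 0.528 → Σ = 9.294
T = 9.294 / 3.54 = 2.625424… → 2.63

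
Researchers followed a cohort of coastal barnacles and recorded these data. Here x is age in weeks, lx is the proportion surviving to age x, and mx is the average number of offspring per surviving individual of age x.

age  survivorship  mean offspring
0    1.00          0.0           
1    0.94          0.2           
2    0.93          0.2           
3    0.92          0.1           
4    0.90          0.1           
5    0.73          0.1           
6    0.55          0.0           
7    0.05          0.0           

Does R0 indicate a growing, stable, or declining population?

declining

R0 = Σ lx·mx = 0 + 0.188 + 0.186 + 0.092 + 0.09 + 0.073 + 0 + 0 = 0.629
R0 < 1, so the population is declining.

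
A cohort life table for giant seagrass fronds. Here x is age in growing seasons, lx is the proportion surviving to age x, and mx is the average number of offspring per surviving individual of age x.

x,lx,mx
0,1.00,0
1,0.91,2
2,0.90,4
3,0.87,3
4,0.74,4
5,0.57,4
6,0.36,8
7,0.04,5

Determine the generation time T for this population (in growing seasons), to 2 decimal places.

3.59

lx·mx: 0, 1.82, 3.6, 2.61, 2.96, 2.28, 2.88, 0.2 → R0 = 16.35
x·lx·mx: 0, 1.82, 7.2, 7.83, 11.84, 11.4, 17.28, 1.4 → Σ = 58.77
T = 58.77 / 16.35 = 3.594495… → 3.59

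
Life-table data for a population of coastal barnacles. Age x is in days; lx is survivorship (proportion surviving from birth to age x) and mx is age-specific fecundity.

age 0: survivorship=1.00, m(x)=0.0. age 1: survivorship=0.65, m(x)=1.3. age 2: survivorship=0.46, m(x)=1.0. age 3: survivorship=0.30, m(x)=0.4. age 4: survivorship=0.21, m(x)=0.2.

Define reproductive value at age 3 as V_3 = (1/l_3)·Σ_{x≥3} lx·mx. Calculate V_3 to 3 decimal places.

0.540

lx·mx for x ≥ 3: 0.12, 0.042 → sum = 0.162
V_3 = 0.162 / l_3 = 0.162 / 0.3 = 0.54 → 0.540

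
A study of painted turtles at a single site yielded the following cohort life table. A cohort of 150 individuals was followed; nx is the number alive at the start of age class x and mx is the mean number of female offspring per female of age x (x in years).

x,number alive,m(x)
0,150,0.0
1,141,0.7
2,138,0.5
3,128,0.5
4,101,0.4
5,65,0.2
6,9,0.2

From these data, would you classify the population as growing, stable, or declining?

lx = nx/n0 = nx/150: 1, 0.94, 0.92, 0.85333…, 0.67333…, 0.43333…, 0.06
R0 = Σ lx·mx = 0 + 0.658 + 0.46 + 0.426667… + 0.269333… + 0.086667… + 0.012 = 1.912667…
R0 > 1, so the population is growing.

growing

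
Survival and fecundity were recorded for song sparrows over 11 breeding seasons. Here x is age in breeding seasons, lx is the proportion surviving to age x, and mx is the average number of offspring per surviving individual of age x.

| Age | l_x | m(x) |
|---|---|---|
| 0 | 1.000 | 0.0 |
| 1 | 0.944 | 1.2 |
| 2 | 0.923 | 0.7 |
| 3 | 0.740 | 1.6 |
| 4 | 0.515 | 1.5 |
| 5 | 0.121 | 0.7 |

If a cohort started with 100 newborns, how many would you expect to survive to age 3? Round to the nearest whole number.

Expected survivors = N0 · l_3 = 100 × 0.740 = 74 → 74

74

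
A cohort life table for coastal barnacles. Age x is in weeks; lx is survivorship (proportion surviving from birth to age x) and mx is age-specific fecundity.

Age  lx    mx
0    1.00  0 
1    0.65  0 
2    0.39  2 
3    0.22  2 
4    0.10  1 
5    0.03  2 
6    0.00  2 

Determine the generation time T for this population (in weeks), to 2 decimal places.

2.59

lx·mx: 0, 0, 0.78, 0.44, 0.1, 0.06, 0 → R0 = 1.38
x·lx·mx: 0, 0, 1.56, 1.32, 0.4, 0.3, 0 → Σ = 3.58
T = 3.58 / 1.38 = 2.594203… → 2.59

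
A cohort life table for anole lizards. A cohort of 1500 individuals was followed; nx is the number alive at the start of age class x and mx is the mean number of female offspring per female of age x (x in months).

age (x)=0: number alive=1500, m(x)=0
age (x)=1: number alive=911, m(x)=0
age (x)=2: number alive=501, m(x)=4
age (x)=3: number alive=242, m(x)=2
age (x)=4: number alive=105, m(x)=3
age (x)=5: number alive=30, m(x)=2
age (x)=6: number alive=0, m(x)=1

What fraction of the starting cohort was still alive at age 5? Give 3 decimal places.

0.020

l_5 = n_5/n_0 = 30/1500 = 0.02 → 0.020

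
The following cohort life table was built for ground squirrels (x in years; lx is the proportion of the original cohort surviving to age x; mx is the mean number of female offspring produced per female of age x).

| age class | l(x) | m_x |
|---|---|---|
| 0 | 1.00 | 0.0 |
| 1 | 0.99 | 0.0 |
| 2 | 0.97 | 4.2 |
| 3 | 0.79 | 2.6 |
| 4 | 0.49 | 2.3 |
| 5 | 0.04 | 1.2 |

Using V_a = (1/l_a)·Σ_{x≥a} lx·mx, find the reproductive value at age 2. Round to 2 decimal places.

lx·mx for x ≥ 2: 4.074, 2.054, 1.127, 0.048 → sum = 7.303
V_2 = 7.303 / l_2 = 7.303 / 0.97 = 7.528866… → 7.53

7.53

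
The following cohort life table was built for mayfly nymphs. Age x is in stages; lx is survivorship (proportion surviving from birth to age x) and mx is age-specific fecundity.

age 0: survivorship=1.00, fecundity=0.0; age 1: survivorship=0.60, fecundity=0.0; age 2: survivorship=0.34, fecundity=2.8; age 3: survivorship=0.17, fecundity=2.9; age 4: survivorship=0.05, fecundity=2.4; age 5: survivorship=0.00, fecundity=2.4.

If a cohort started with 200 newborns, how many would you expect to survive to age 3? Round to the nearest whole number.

Expected survivors = N0 · l_3 = 200 × 0.17 = 34 → 34

34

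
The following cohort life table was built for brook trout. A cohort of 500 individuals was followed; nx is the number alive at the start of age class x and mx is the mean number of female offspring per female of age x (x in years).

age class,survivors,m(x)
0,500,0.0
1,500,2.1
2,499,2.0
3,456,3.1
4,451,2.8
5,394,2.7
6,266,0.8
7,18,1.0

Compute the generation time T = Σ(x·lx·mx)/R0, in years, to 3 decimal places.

3.167

lx = nx/n0 = nx/500: 1, 1, 0.998, 0.912, 0.902, 0.788, 0.532, 0.036
lx·mx: 0, 2.1, 1.996, 2.8272, 2.5256, 2.1276, 0.4256, 0.036 → R0 = 12.038
x·lx·mx: 0, 2.1, 3.992, 8.4816, 10.1024, 10.638, 2.5536, 0.252 → Σ = 38.1196
T = 38.1196 / 12.038 = 3.166606… → 3.167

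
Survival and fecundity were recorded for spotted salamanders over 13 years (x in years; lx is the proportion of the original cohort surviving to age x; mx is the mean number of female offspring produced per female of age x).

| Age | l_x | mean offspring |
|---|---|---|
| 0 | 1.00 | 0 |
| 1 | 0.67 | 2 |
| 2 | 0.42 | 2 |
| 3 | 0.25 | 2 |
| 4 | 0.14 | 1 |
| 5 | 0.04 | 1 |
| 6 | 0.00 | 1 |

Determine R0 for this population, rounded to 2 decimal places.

lx·mx by age: 0, 1.34, 0.84, 0.5, 0.14, 0.04, 0
R0 = Σ lx·mx = 2.86 → 2.86

2.86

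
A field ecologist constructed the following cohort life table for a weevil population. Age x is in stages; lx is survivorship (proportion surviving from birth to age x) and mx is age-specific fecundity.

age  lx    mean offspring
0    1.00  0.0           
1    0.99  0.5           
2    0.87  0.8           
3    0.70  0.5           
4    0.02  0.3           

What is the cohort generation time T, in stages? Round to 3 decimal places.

1.914

lx·mx: 0, 0.495, 0.696, 0.35, 0.006 → R0 = 1.547
x·lx·mx: 0, 0.495, 1.392, 1.05, 0.024 → Σ = 2.961
T = 2.961 / 1.547 = 1.914027… → 1.914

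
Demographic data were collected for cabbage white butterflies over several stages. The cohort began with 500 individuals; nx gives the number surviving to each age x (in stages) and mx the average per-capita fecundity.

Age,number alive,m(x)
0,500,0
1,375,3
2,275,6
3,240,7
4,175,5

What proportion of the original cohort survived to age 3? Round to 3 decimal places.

0.480

l_3 = n_3/n_0 = 240/500 = 0.48 → 0.480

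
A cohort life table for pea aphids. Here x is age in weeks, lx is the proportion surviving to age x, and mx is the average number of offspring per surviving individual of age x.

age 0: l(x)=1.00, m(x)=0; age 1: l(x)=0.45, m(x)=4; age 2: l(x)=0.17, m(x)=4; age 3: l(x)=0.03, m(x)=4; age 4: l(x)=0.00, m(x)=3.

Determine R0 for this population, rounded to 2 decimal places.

2.60

lx·mx by age: 0, 1.8, 0.68, 0.12, 0
R0 = Σ lx·mx = 2.6 → 2.60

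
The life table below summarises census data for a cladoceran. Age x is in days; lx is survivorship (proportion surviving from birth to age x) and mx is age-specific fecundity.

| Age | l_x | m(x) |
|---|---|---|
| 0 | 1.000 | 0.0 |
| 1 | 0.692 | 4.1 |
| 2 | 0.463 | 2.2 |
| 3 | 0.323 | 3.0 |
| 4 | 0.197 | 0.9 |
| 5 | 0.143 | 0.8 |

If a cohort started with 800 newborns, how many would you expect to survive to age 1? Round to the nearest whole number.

554

Expected survivors = N0 · l_1 = 800 × 0.692 = 553.6 → 554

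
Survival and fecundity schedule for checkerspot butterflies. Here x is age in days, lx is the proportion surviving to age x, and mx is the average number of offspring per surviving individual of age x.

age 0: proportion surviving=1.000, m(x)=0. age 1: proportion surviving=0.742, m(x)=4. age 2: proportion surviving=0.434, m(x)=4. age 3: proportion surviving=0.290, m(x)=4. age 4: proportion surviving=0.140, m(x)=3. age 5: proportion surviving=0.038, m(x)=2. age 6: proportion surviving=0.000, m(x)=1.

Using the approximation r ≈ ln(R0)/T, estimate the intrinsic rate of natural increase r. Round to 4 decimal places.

0.9822

R0 = Σ lx·mx = 0 + 2.968 + 1.736 + 1.16 + 0.42 + 0.076 + 0 = 6.36
Σ x·lx·mx = 11.98; T = 11.98/6.36 = 1.88365…
r ≈ ln(R0)/T = ln(6.36)/1.88365… = 0.982152… → 0.9822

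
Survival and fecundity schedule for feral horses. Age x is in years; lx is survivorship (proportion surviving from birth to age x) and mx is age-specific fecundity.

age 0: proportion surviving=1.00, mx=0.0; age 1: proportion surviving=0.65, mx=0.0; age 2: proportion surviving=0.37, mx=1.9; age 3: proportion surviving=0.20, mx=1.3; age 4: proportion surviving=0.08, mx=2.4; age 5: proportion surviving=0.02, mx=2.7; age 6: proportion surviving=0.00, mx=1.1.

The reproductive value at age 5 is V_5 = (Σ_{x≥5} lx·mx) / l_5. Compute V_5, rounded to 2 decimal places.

2.70

lx·mx for x ≥ 5: 0.054, 0 → sum = 0.054
V_5 = 0.054 / l_5 = 0.054 / 0.02 = 2.7 → 2.70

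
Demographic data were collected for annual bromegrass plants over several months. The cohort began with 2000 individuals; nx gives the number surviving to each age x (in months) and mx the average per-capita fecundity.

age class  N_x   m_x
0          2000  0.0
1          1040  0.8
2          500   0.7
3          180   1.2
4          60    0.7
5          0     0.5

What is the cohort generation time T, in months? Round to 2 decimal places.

1.63

lx = nx/n0 = nx/2000: 1, 0.52, 0.25, 0.09, 0.03, 0
lx·mx: 0, 0.416, 0.175, 0.108, 0.021, 0 → R0 = 0.72
x·lx·mx: 0, 0.416, 0.35, 0.324, 0.084, 0 → Σ = 1.174
T = 1.174 / 0.72 = 1.630556… → 1.63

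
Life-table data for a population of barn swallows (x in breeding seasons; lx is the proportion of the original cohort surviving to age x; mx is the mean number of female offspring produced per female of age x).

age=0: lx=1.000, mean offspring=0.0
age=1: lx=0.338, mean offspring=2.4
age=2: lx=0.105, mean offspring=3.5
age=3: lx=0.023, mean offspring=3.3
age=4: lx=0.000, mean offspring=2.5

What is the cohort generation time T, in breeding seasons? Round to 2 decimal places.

1.41

lx·mx: 0, 0.8112, 0.3675, 0.0759, 0 → R0 = 1.2546
x·lx·mx: 0, 0.8112, 0.735, 0.2277, 0 → Σ = 1.7739
T = 1.7739 / 1.2546 = 1.413917… → 1.41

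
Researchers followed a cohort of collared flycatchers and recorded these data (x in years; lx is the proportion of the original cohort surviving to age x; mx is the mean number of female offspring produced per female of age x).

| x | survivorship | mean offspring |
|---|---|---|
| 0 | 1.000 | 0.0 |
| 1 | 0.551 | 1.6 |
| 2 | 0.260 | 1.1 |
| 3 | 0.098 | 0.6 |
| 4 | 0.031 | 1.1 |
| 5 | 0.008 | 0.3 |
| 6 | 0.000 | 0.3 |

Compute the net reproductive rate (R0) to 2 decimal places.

1.26

lx·mx by age: 0, 0.8816, 0.286, 0.0588, 0.0341, 0.0024, 0
R0 = Σ lx·mx = 1.2629 → 1.26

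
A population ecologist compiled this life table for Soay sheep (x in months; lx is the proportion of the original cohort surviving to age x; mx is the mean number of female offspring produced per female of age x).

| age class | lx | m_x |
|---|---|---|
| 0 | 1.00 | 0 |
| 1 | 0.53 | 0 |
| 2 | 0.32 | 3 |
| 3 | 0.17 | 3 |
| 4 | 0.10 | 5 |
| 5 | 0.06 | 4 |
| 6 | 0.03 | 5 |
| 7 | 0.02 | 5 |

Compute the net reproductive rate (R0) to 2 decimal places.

lx·mx by age: 0, 0, 0.96, 0.51, 0.5, 0.24, 0.15, 0.1
R0 = Σ lx·mx = 2.46 → 2.46

2.46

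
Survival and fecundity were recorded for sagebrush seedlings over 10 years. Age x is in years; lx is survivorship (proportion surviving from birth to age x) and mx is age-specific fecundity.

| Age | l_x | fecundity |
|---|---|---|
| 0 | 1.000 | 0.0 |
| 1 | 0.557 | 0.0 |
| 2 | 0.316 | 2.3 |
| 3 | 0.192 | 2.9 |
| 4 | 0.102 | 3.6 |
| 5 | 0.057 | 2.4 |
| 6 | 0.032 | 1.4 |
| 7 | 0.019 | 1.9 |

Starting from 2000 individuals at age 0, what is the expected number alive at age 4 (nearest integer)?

204

Expected survivors = N0 · l_4 = 2000 × 0.102 = 204 → 204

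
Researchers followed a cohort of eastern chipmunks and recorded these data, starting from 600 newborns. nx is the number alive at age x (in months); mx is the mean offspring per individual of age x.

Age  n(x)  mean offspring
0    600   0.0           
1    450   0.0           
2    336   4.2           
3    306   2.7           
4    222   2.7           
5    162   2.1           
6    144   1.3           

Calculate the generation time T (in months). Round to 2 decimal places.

3.13

lx = nx/n0 = nx/600: 1, 0.75, 0.56, 0.51, 0.37, 0.27, 0.24
lx·mx: 0, 0, 2.352, 1.377, 0.999, 0.567, 0.312 → R0 = 5.607
x·lx·mx: 0, 0, 4.704, 4.131, 3.996, 2.835, 1.872 → Σ = 17.538
T = 17.538 / 5.607 = 3.127876… → 3.13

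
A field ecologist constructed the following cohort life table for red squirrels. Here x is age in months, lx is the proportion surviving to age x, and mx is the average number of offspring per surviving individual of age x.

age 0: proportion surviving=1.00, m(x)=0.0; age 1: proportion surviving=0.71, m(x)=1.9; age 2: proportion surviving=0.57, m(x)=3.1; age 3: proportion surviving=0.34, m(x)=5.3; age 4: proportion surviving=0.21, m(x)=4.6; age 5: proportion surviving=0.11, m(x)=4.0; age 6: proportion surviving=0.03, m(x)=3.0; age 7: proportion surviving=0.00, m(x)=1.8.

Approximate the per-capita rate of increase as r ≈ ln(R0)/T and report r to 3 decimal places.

R0 = Σ lx·mx = 0 + 1.349 + 1.767 + 1.802 + 0.966 + 0.44 + 0.09 + 0 = 6.414
Σ x·lx·mx = 16.893; T = 16.893/6.414 = 2.63377…
r ≈ ln(R0)/T = ln(6.414)/2.63377… = 0.70564… → 0.706

0.706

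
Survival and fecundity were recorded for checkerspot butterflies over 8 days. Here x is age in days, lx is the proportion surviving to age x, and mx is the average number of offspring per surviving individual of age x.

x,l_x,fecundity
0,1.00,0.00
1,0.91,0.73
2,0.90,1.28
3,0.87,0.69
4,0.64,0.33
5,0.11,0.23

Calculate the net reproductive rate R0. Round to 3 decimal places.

2.653

lx·mx by age: 0, 0.6643, 1.152, 0.6003, 0.2112, 0.0253
R0 = Σ lx·mx = 2.6531 → 2.653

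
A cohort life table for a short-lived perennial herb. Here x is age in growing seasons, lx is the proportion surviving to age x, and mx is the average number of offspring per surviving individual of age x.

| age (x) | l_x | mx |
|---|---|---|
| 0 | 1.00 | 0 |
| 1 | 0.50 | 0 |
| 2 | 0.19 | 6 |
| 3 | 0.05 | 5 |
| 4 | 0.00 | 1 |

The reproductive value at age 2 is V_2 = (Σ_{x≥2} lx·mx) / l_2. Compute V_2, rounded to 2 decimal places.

7.32

lx·mx for x ≥ 2: 1.14, 0.25, 0 → sum = 1.39
V_2 = 1.39 / l_2 = 1.39 / 0.19 = 7.315789… → 7.32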